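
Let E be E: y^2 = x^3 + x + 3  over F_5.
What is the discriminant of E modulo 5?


4 a^3 + 27 b^2 = 4*1^3 + 27*3^2 = 4 + 243 = 247
Delta = -16 * (247) = -3952
Delta mod 5 = 3

Delta = 3 (mod 5)


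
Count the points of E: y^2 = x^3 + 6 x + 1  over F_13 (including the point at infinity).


For each x in F_13, count y with y^2 = x^3 + 6 x + 1 mod 13:
  x = 0: RHS = 1, y in [1, 12]  -> 2 point(s)
  x = 5: RHS = 0, y in [0]  -> 1 point(s)
  x = 7: RHS = 9, y in [3, 10]  -> 2 point(s)
  x = 9: RHS = 4, y in [2, 11]  -> 2 point(s)
Affine points: 7. Add the point at infinity: total = 8.

#E(F_13) = 8


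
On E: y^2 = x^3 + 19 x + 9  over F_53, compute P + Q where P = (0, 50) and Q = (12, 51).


P != Q, so use the chord formula.
s = (y2 - y1) / (x2 - x1) = (1) / (12) mod 53 = 31
x3 = s^2 - x1 - x2 mod 53 = 31^2 - 0 - 12 = 48
y3 = s (x1 - x3) - y1 mod 53 = 31 * (0 - 48) - 50 = 52

P + Q = (48, 52)


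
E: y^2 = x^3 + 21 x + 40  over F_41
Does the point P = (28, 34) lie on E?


Check whether y^2 = x^3 + 21 x + 40 (mod 41) for (x, y) = (28, 34).
LHS: y^2 = 34^2 mod 41 = 8
RHS: x^3 + 21 x + 40 = 28^3 + 21*28 + 40 mod 41 = 30
LHS != RHS

No, not on the curve


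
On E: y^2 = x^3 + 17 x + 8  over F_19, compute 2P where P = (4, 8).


Doubling: s = (3 x1^2 + a) / (2 y1)
s = (3*4^2 + 17) / (2*8) mod 19 = 10
x3 = s^2 - 2 x1 mod 19 = 10^2 - 2*4 = 16
y3 = s (x1 - x3) - y1 mod 19 = 10 * (4 - 16) - 8 = 5

2P = (16, 5)


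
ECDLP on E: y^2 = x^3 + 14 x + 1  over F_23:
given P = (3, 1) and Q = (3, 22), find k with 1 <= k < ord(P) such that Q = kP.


Enumerate multiples of P until we hit Q = (3, 22):
  1P = (3, 1)
  2P = (6, 18)
  3P = (18, 6)
  4P = (20, 1)
  5P = (0, 22)
  6P = (0, 1)
  7P = (20, 22)
  8P = (18, 17)
  9P = (6, 5)
  10P = (3, 22)
Match found at i = 10.

k = 10


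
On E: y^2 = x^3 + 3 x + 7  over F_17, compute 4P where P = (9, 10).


k = 4 = 100_2 (binary, LSB first: 001)
Double-and-add from P = (9, 10):
  bit 0 = 0: acc unchanged = O
  bit 1 = 0: acc unchanged = O
  bit 2 = 1: acc = O + (2, 2) = (2, 2)

4P = (2, 2)


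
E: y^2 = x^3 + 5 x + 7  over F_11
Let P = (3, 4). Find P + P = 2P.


Doubling: s = (3 x1^2 + a) / (2 y1)
s = (3*3^2 + 5) / (2*4) mod 11 = 4
x3 = s^2 - 2 x1 mod 11 = 4^2 - 2*3 = 10
y3 = s (x1 - x3) - y1 mod 11 = 4 * (3 - 10) - 4 = 1

2P = (10, 1)


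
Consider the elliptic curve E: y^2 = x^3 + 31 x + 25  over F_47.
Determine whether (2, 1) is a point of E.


Check whether y^2 = x^3 + 31 x + 25 (mod 47) for (x, y) = (2, 1).
LHS: y^2 = 1^2 mod 47 = 1
RHS: x^3 + 31 x + 25 = 2^3 + 31*2 + 25 mod 47 = 1
LHS = RHS

Yes, on the curve


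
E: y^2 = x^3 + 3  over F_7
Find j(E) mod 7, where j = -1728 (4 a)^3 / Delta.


Delta = -16(4 a^3 + 27 b^2) mod 7 = 4
-1728 * (4 a)^3 = -1728 * (4*0)^3 mod 7 = 0
j = 0 * 4^(-1) mod 7 = 0

j = 0 (mod 7)


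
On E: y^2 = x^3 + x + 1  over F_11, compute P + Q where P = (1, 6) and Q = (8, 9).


P != Q, so use the chord formula.
s = (y2 - y1) / (x2 - x1) = (3) / (7) mod 11 = 2
x3 = s^2 - x1 - x2 mod 11 = 2^2 - 1 - 8 = 6
y3 = s (x1 - x3) - y1 mod 11 = 2 * (1 - 6) - 6 = 6

P + Q = (6, 6)


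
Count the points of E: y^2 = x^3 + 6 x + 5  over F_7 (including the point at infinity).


For each x in F_7, count y with y^2 = x^3 + 6 x + 5 mod 7:
  x = 2: RHS = 4, y in [2, 5]  -> 2 point(s)
  x = 3: RHS = 1, y in [1, 6]  -> 2 point(s)
  x = 4: RHS = 2, y in [3, 4]  -> 2 point(s)
Affine points: 6. Add the point at infinity: total = 7.

#E(F_7) = 7


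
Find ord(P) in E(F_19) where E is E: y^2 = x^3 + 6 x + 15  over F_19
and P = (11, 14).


Compute successive multiples of P until we hit O:
  1P = (11, 14)
  2P = (6, 1)
  3P = (8, 9)
  4P = (7, 18)
  5P = (2, 15)
  6P = (10, 7)
  7P = (9, 0)
  8P = (10, 12)
  ... (continuing to 14P)
  14P = O

ord(P) = 14


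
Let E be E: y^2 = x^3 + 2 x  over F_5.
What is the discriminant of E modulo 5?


4 a^3 + 27 b^2 = 4*2^3 + 27*0^2 = 32 + 0 = 32
Delta = -16 * (32) = -512
Delta mod 5 = 3

Delta = 3 (mod 5)


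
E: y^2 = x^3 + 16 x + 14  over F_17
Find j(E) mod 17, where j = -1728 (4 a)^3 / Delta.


Delta = -16(4 a^3 + 27 b^2) mod 17 = 1
-1728 * (4 a)^3 = -1728 * (4*16)^3 mod 17 = 7
j = 7 * 1^(-1) mod 17 = 7

j = 7 (mod 17)


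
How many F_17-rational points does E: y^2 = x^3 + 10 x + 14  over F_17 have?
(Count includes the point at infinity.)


For each x in F_17, count y with y^2 = x^3 + 10 x + 14 mod 17:
  x = 1: RHS = 8, y in [5, 12]  -> 2 point(s)
  x = 2: RHS = 8, y in [5, 12]  -> 2 point(s)
  x = 4: RHS = 16, y in [4, 13]  -> 2 point(s)
  x = 5: RHS = 2, y in [6, 11]  -> 2 point(s)
  x = 6: RHS = 1, y in [1, 16]  -> 2 point(s)
  x = 7: RHS = 2, y in [6, 11]  -> 2 point(s)
  x = 9: RHS = 0, y in [0]  -> 1 point(s)
  x = 10: RHS = 9, y in [3, 14]  -> 2 point(s)
  x = 12: RHS = 9, y in [3, 14]  -> 2 point(s)
  x = 14: RHS = 8, y in [5, 12]  -> 2 point(s)
Affine points: 19. Add the point at infinity: total = 20.

#E(F_17) = 20


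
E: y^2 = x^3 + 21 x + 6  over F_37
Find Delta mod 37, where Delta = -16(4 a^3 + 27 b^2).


4 a^3 + 27 b^2 = 4*21^3 + 27*6^2 = 37044 + 972 = 38016
Delta = -16 * (38016) = -608256
Delta mod 37 = 24

Delta = 24 (mod 37)


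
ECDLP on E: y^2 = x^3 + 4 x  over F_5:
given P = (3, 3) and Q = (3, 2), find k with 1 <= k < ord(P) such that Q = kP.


Enumerate multiples of P until we hit Q = (3, 2):
  1P = (3, 3)
  2P = (0, 0)
  3P = (3, 2)
Match found at i = 3.

k = 3


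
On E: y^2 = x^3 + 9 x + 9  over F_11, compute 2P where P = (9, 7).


Doubling: s = (3 x1^2 + a) / (2 y1)
s = (3*9^2 + 9) / (2*7) mod 11 = 7
x3 = s^2 - 2 x1 mod 11 = 7^2 - 2*9 = 9
y3 = s (x1 - x3) - y1 mod 11 = 7 * (9 - 9) - 7 = 4

2P = (9, 4)


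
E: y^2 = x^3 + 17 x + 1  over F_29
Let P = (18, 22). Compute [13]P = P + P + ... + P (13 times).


k = 13 = 1101_2 (binary, LSB first: 1011)
Double-and-add from P = (18, 22):
  bit 0 = 1: acc = O + (18, 22) = (18, 22)
  bit 1 = 0: acc unchanged = (18, 22)
  bit 2 = 1: acc = (18, 22) + (7, 17) = (9, 19)
  bit 3 = 1: acc = (9, 19) + (19, 7) = (21, 7)

13P = (21, 7)


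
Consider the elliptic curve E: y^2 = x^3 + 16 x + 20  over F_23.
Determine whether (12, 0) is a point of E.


Check whether y^2 = x^3 + 16 x + 20 (mod 23) for (x, y) = (12, 0).
LHS: y^2 = 0^2 mod 23 = 0
RHS: x^3 + 16 x + 20 = 12^3 + 16*12 + 20 mod 23 = 8
LHS != RHS

No, not on the curve


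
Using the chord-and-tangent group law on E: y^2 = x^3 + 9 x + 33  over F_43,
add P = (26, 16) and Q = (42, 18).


P != Q, so use the chord formula.
s = (y2 - y1) / (x2 - x1) = (2) / (16) mod 43 = 27
x3 = s^2 - x1 - x2 mod 43 = 27^2 - 26 - 42 = 16
y3 = s (x1 - x3) - y1 mod 43 = 27 * (26 - 16) - 16 = 39

P + Q = (16, 39)


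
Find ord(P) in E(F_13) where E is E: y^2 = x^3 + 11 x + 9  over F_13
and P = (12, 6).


Compute successive multiples of P until we hit O:
  1P = (12, 6)
  2P = (3, 11)
  3P = (2, 0)
  4P = (3, 2)
  5P = (12, 7)
  6P = O

ord(P) = 6


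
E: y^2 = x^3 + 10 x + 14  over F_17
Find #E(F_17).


For each x in F_17, count y with y^2 = x^3 + 10 x + 14 mod 17:
  x = 1: RHS = 8, y in [5, 12]  -> 2 point(s)
  x = 2: RHS = 8, y in [5, 12]  -> 2 point(s)
  x = 4: RHS = 16, y in [4, 13]  -> 2 point(s)
  x = 5: RHS = 2, y in [6, 11]  -> 2 point(s)
  x = 6: RHS = 1, y in [1, 16]  -> 2 point(s)
  x = 7: RHS = 2, y in [6, 11]  -> 2 point(s)
  x = 9: RHS = 0, y in [0]  -> 1 point(s)
  x = 10: RHS = 9, y in [3, 14]  -> 2 point(s)
  x = 12: RHS = 9, y in [3, 14]  -> 2 point(s)
  x = 14: RHS = 8, y in [5, 12]  -> 2 point(s)
Affine points: 19. Add the point at infinity: total = 20.

#E(F_17) = 20


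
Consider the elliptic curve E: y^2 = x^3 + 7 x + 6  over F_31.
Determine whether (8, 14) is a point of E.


Check whether y^2 = x^3 + 7 x + 6 (mod 31) for (x, y) = (8, 14).
LHS: y^2 = 14^2 mod 31 = 10
RHS: x^3 + 7 x + 6 = 8^3 + 7*8 + 6 mod 31 = 16
LHS != RHS

No, not on the curve


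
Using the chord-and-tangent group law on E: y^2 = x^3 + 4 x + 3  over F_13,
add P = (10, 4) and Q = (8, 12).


P != Q, so use the chord formula.
s = (y2 - y1) / (x2 - x1) = (8) / (11) mod 13 = 9
x3 = s^2 - x1 - x2 mod 13 = 9^2 - 10 - 8 = 11
y3 = s (x1 - x3) - y1 mod 13 = 9 * (10 - 11) - 4 = 0

P + Q = (11, 0)


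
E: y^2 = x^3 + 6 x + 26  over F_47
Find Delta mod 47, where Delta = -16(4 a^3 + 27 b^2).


4 a^3 + 27 b^2 = 4*6^3 + 27*26^2 = 864 + 18252 = 19116
Delta = -16 * (19116) = -305856
Delta mod 47 = 20

Delta = 20 (mod 47)


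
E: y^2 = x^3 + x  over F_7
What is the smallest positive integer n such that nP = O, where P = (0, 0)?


Compute successive multiples of P until we hit O:
  1P = (0, 0)
  2P = O

ord(P) = 2


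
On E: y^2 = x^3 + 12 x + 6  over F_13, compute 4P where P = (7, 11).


k = 4 = 100_2 (binary, LSB first: 001)
Double-and-add from P = (7, 11):
  bit 0 = 0: acc unchanged = O
  bit 1 = 0: acc unchanged = O
  bit 2 = 1: acc = O + (8, 9) = (8, 9)

4P = (8, 9)


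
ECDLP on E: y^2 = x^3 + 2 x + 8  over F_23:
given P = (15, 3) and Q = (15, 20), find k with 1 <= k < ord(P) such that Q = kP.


Enumerate multiples of P until we hit Q = (15, 20):
  1P = (15, 3)
  2P = (6, 12)
  3P = (3, 8)
  4P = (13, 0)
  5P = (3, 15)
  6P = (6, 11)
  7P = (15, 20)
Match found at i = 7.

k = 7


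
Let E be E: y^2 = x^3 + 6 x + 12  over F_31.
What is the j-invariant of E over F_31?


Delta = -16(4 a^3 + 27 b^2) mod 31 = 11
-1728 * (4 a)^3 = -1728 * (4*6)^3 mod 31 = 15
j = 15 * 11^(-1) mod 31 = 7

j = 7 (mod 31)


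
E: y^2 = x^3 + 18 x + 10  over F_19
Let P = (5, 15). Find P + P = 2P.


Doubling: s = (3 x1^2 + a) / (2 y1)
s = (3*5^2 + 18) / (2*15) mod 19 = 5
x3 = s^2 - 2 x1 mod 19 = 5^2 - 2*5 = 15
y3 = s (x1 - x3) - y1 mod 19 = 5 * (5 - 15) - 15 = 11

2P = (15, 11)


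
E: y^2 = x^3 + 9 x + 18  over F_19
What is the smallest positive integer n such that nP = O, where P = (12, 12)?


Compute successive multiples of P until we hit O:
  1P = (12, 12)
  2P = (4, 2)
  3P = (1, 16)
  4P = (11, 17)
  5P = (2, 14)
  6P = (2, 5)
  7P = (11, 2)
  8P = (1, 3)
  ... (continuing to 11P)
  11P = O

ord(P) = 11


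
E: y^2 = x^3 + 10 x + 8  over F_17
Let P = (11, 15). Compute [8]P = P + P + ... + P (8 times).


k = 8 = 1000_2 (binary, LSB first: 0001)
Double-and-add from P = (11, 15):
  bit 0 = 0: acc unchanged = O
  bit 1 = 0: acc unchanged = O
  bit 2 = 0: acc unchanged = O
  bit 3 = 1: acc = O + (11, 2) = (11, 2)

8P = (11, 2)


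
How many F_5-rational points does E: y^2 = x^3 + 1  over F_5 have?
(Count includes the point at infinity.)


For each x in F_5, count y with y^2 = x^3 + 0 x + 1 mod 5:
  x = 0: RHS = 1, y in [1, 4]  -> 2 point(s)
  x = 2: RHS = 4, y in [2, 3]  -> 2 point(s)
  x = 4: RHS = 0, y in [0]  -> 1 point(s)
Affine points: 5. Add the point at infinity: total = 6.

#E(F_5) = 6


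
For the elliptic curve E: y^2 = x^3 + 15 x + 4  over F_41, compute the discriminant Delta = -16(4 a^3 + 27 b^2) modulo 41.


4 a^3 + 27 b^2 = 4*15^3 + 27*4^2 = 13500 + 432 = 13932
Delta = -16 * (13932) = -222912
Delta mod 41 = 5

Delta = 5 (mod 41)


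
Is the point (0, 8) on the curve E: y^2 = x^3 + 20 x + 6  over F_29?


Check whether y^2 = x^3 + 20 x + 6 (mod 29) for (x, y) = (0, 8).
LHS: y^2 = 8^2 mod 29 = 6
RHS: x^3 + 20 x + 6 = 0^3 + 20*0 + 6 mod 29 = 6
LHS = RHS

Yes, on the curve


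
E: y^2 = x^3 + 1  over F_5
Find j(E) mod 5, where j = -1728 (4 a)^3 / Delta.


Delta = -16(4 a^3 + 27 b^2) mod 5 = 3
-1728 * (4 a)^3 = -1728 * (4*0)^3 mod 5 = 0
j = 0 * 3^(-1) mod 5 = 0

j = 0 (mod 5)


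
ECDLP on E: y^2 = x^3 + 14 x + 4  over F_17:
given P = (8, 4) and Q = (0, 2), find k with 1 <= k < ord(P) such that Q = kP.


Enumerate multiples of P until we hit Q = (0, 2):
  1P = (8, 4)
  2P = (0, 15)
  3P = (0, 2)
Match found at i = 3.

k = 3


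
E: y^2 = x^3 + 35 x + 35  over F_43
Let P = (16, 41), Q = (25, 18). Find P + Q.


P != Q, so use the chord formula.
s = (y2 - y1) / (x2 - x1) = (20) / (9) mod 43 = 7
x3 = s^2 - x1 - x2 mod 43 = 7^2 - 16 - 25 = 8
y3 = s (x1 - x3) - y1 mod 43 = 7 * (16 - 8) - 41 = 15

P + Q = (8, 15)


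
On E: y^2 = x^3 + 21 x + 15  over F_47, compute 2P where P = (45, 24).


Doubling: s = (3 x1^2 + a) / (2 y1)
s = (3*45^2 + 21) / (2*24) mod 47 = 33
x3 = s^2 - 2 x1 mod 47 = 33^2 - 2*45 = 12
y3 = s (x1 - x3) - y1 mod 47 = 33 * (45 - 12) - 24 = 31

2P = (12, 31)


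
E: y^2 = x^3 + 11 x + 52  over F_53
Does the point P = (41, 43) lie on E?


Check whether y^2 = x^3 + 11 x + 52 (mod 53) for (x, y) = (41, 43).
LHS: y^2 = 43^2 mod 53 = 47
RHS: x^3 + 11 x + 52 = 41^3 + 11*41 + 52 mod 53 = 47
LHS = RHS

Yes, on the curve


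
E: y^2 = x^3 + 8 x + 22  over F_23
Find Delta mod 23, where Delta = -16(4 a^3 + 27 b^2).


4 a^3 + 27 b^2 = 4*8^3 + 27*22^2 = 2048 + 13068 = 15116
Delta = -16 * (15116) = -241856
Delta mod 23 = 12

Delta = 12 (mod 23)


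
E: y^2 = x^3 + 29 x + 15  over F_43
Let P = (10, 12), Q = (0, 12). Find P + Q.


P != Q, so use the chord formula.
s = (y2 - y1) / (x2 - x1) = (0) / (33) mod 43 = 0
x3 = s^2 - x1 - x2 mod 43 = 0^2 - 10 - 0 = 33
y3 = s (x1 - x3) - y1 mod 43 = 0 * (10 - 33) - 12 = 31

P + Q = (33, 31)


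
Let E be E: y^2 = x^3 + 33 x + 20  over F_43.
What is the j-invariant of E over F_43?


Delta = -16(4 a^3 + 27 b^2) mod 43 = 33
-1728 * (4 a)^3 = -1728 * (4*33)^3 mod 43 = 42
j = 42 * 33^(-1) mod 43 = 13

j = 13 (mod 43)


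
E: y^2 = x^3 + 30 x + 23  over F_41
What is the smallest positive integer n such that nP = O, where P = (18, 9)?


Compute successive multiples of P until we hit O:
  1P = (18, 9)
  2P = (6, 3)
  3P = (7, 17)
  4P = (25, 11)
  5P = (19, 20)
  6P = (2, 3)
  7P = (0, 8)
  8P = (33, 38)
  ... (continuing to 37P)
  37P = O

ord(P) = 37


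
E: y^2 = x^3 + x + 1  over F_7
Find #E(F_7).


For each x in F_7, count y with y^2 = x^3 + 1 x + 1 mod 7:
  x = 0: RHS = 1, y in [1, 6]  -> 2 point(s)
  x = 2: RHS = 4, y in [2, 5]  -> 2 point(s)
Affine points: 4. Add the point at infinity: total = 5.

#E(F_7) = 5


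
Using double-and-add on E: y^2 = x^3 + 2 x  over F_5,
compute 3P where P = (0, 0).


k = 3 = 11_2 (binary, LSB first: 11)
Double-and-add from P = (0, 0):
  bit 0 = 1: acc = O + (0, 0) = (0, 0)
  bit 1 = 1: acc = (0, 0) + O = (0, 0)

3P = (0, 0)


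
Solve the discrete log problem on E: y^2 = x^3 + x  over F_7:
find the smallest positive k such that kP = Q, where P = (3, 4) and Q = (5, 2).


Enumerate multiples of P until we hit Q = (5, 2):
  1P = (3, 4)
  2P = (1, 3)
  3P = (5, 2)
Match found at i = 3.

k = 3


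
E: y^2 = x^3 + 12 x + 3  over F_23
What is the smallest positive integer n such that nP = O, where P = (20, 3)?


Compute successive multiples of P until we hit O:
  1P = (20, 3)
  2P = (8, 6)
  3P = (8, 17)
  4P = (20, 20)
  5P = O

ord(P) = 5


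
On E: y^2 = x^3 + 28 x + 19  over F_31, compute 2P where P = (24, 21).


Doubling: s = (3 x1^2 + a) / (2 y1)
s = (3*24^2 + 28) / (2*21) mod 31 = 30
x3 = s^2 - 2 x1 mod 31 = 30^2 - 2*24 = 15
y3 = s (x1 - x3) - y1 mod 31 = 30 * (24 - 15) - 21 = 1

2P = (15, 1)


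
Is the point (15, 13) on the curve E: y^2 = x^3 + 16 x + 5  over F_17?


Check whether y^2 = x^3 + 16 x + 5 (mod 17) for (x, y) = (15, 13).
LHS: y^2 = 13^2 mod 17 = 16
RHS: x^3 + 16 x + 5 = 15^3 + 16*15 + 5 mod 17 = 16
LHS = RHS

Yes, on the curve


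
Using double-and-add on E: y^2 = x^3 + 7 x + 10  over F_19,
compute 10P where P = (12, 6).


k = 10 = 1010_2 (binary, LSB first: 0101)
Double-and-add from P = (12, 6):
  bit 0 = 0: acc unchanged = O
  bit 1 = 1: acc = O + (4, 8) = (4, 8)
  bit 2 = 0: acc unchanged = (4, 8)
  bit 3 = 1: acc = (4, 8) + (17, 11) = (3, 1)

10P = (3, 1)


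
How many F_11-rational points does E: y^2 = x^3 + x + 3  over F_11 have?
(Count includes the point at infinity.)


For each x in F_11, count y with y^2 = x^3 + 1 x + 3 mod 11:
  x = 0: RHS = 3, y in [5, 6]  -> 2 point(s)
  x = 1: RHS = 5, y in [4, 7]  -> 2 point(s)
  x = 3: RHS = 0, y in [0]  -> 1 point(s)
  x = 4: RHS = 5, y in [4, 7]  -> 2 point(s)
  x = 5: RHS = 1, y in [1, 10]  -> 2 point(s)
  x = 6: RHS = 5, y in [4, 7]  -> 2 point(s)
  x = 7: RHS = 1, y in [1, 10]  -> 2 point(s)
  x = 9: RHS = 4, y in [2, 9]  -> 2 point(s)
  x = 10: RHS = 1, y in [1, 10]  -> 2 point(s)
Affine points: 17. Add the point at infinity: total = 18.

#E(F_11) = 18


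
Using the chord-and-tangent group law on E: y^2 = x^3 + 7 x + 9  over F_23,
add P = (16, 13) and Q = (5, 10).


P != Q, so use the chord formula.
s = (y2 - y1) / (x2 - x1) = (20) / (12) mod 23 = 17
x3 = s^2 - x1 - x2 mod 23 = 17^2 - 16 - 5 = 15
y3 = s (x1 - x3) - y1 mod 23 = 17 * (16 - 15) - 13 = 4

P + Q = (15, 4)


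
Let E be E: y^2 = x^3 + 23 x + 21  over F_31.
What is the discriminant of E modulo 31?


4 a^3 + 27 b^2 = 4*23^3 + 27*21^2 = 48668 + 11907 = 60575
Delta = -16 * (60575) = -969200
Delta mod 31 = 15

Delta = 15 (mod 31)


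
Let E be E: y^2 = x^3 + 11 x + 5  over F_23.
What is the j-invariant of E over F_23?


Delta = -16(4 a^3 + 27 b^2) mod 23 = 18
-1728 * (4 a)^3 = -1728 * (4*11)^3 mod 23 = 1
j = 1 * 18^(-1) mod 23 = 9

j = 9 (mod 23)


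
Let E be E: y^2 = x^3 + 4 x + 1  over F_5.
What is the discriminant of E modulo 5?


4 a^3 + 27 b^2 = 4*4^3 + 27*1^2 = 256 + 27 = 283
Delta = -16 * (283) = -4528
Delta mod 5 = 2

Delta = 2 (mod 5)


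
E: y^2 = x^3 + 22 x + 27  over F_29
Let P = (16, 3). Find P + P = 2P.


Doubling: s = (3 x1^2 + a) / (2 y1)
s = (3*16^2 + 22) / (2*3) mod 29 = 6
x3 = s^2 - 2 x1 mod 29 = 6^2 - 2*16 = 4
y3 = s (x1 - x3) - y1 mod 29 = 6 * (16 - 4) - 3 = 11

2P = (4, 11)


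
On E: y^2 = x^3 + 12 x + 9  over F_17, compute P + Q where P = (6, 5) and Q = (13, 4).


P != Q, so use the chord formula.
s = (y2 - y1) / (x2 - x1) = (16) / (7) mod 17 = 12
x3 = s^2 - x1 - x2 mod 17 = 12^2 - 6 - 13 = 6
y3 = s (x1 - x3) - y1 mod 17 = 12 * (6 - 6) - 5 = 12

P + Q = (6, 12)


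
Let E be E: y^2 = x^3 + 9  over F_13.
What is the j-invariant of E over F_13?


Delta = -16(4 a^3 + 27 b^2) mod 13 = 4
-1728 * (4 a)^3 = -1728 * (4*0)^3 mod 13 = 0
j = 0 * 4^(-1) mod 13 = 0

j = 0 (mod 13)


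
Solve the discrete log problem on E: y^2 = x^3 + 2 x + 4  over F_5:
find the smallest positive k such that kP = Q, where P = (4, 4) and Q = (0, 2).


Enumerate multiples of P until we hit Q = (0, 2):
  1P = (4, 4)
  2P = (2, 1)
  3P = (0, 2)
Match found at i = 3.

k = 3


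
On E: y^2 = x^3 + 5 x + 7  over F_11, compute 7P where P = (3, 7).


k = 7 = 111_2 (binary, LSB first: 111)
Double-and-add from P = (3, 7):
  bit 0 = 1: acc = O + (3, 7) = (3, 7)
  bit 1 = 1: acc = (3, 7) + (10, 10) = (2, 6)
  bit 2 = 1: acc = (2, 6) + (7, 0) = (3, 4)

7P = (3, 4)


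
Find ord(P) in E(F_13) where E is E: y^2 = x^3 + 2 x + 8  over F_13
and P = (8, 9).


Compute successive multiples of P until we hit O:
  1P = (8, 9)
  2P = (9, 12)
  3P = (5, 0)
  4P = (9, 1)
  5P = (8, 4)
  6P = O

ord(P) = 6


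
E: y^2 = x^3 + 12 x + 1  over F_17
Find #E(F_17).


For each x in F_17, count y with y^2 = x^3 + 12 x + 1 mod 17:
  x = 0: RHS = 1, y in [1, 16]  -> 2 point(s)
  x = 2: RHS = 16, y in [4, 13]  -> 2 point(s)
  x = 3: RHS = 13, y in [8, 9]  -> 2 point(s)
  x = 5: RHS = 16, y in [4, 13]  -> 2 point(s)
  x = 6: RHS = 0, y in [0]  -> 1 point(s)
  x = 10: RHS = 16, y in [4, 13]  -> 2 point(s)
  x = 11: RHS = 2, y in [6, 11]  -> 2 point(s)
  x = 13: RHS = 8, y in [5, 12]  -> 2 point(s)
Affine points: 15. Add the point at infinity: total = 16.

#E(F_17) = 16


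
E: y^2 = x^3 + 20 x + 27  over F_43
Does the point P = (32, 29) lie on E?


Check whether y^2 = x^3 + 20 x + 27 (mod 43) for (x, y) = (32, 29).
LHS: y^2 = 29^2 mod 43 = 24
RHS: x^3 + 20 x + 27 = 32^3 + 20*32 + 27 mod 43 = 24
LHS = RHS

Yes, on the curve


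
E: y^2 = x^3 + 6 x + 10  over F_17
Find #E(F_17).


For each x in F_17, count y with y^2 = x^3 + 6 x + 10 mod 17:
  x = 1: RHS = 0, y in [0]  -> 1 point(s)
  x = 2: RHS = 13, y in [8, 9]  -> 2 point(s)
  x = 3: RHS = 4, y in [2, 15]  -> 2 point(s)
  x = 4: RHS = 13, y in [8, 9]  -> 2 point(s)
  x = 7: RHS = 4, y in [2, 15]  -> 2 point(s)
  x = 8: RHS = 9, y in [3, 14]  -> 2 point(s)
  x = 10: RHS = 16, y in [4, 13]  -> 2 point(s)
  x = 11: RHS = 13, y in [8, 9]  -> 2 point(s)
  x = 12: RHS = 8, y in [5, 12]  -> 2 point(s)
  x = 14: RHS = 16, y in [4, 13]  -> 2 point(s)
Affine points: 19. Add the point at infinity: total = 20.

#E(F_17) = 20


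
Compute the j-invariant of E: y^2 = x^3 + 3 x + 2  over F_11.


Delta = -16(4 a^3 + 27 b^2) mod 11 = 9
-1728 * (4 a)^3 = -1728 * (4*3)^3 mod 11 = 10
j = 10 * 9^(-1) mod 11 = 6

j = 6 (mod 11)


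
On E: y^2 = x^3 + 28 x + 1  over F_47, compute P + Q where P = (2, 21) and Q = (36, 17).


P != Q, so use the chord formula.
s = (y2 - y1) / (x2 - x1) = (43) / (34) mod 47 = 22
x3 = s^2 - x1 - x2 mod 47 = 22^2 - 2 - 36 = 23
y3 = s (x1 - x3) - y1 mod 47 = 22 * (2 - 23) - 21 = 34

P + Q = (23, 34)


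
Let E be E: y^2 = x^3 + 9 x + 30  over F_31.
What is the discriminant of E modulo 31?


4 a^3 + 27 b^2 = 4*9^3 + 27*30^2 = 2916 + 24300 = 27216
Delta = -16 * (27216) = -435456
Delta mod 31 = 1

Delta = 1 (mod 31)


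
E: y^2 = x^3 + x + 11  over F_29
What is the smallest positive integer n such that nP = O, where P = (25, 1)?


Compute successive multiples of P until we hit O:
  1P = (25, 1)
  2P = (21, 10)
  3P = (8, 26)
  4P = (9, 13)
  5P = (1, 10)
  6P = (19, 4)
  7P = (7, 19)
  8P = (27, 1)
  ... (continuing to 29P)
  29P = O

ord(P) = 29


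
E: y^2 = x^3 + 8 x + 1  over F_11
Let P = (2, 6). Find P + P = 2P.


Doubling: s = (3 x1^2 + a) / (2 y1)
s = (3*2^2 + 8) / (2*6) mod 11 = 9
x3 = s^2 - 2 x1 mod 11 = 9^2 - 2*2 = 0
y3 = s (x1 - x3) - y1 mod 11 = 9 * (2 - 0) - 6 = 1

2P = (0, 1)


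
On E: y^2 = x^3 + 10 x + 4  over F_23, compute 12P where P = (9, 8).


k = 12 = 1100_2 (binary, LSB first: 0011)
Double-and-add from P = (9, 8):
  bit 0 = 0: acc unchanged = O
  bit 1 = 0: acc unchanged = O
  bit 2 = 1: acc = O + (14, 17) = (14, 17)
  bit 3 = 1: acc = (14, 17) + (18, 6) = (0, 2)

12P = (0, 2)


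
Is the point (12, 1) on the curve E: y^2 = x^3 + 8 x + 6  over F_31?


Check whether y^2 = x^3 + 8 x + 6 (mod 31) for (x, y) = (12, 1).
LHS: y^2 = 1^2 mod 31 = 1
RHS: x^3 + 8 x + 6 = 12^3 + 8*12 + 6 mod 31 = 1
LHS = RHS

Yes, on the curve


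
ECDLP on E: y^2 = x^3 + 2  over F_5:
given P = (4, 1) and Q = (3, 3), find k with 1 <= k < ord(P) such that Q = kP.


Enumerate multiples of P until we hit Q = (3, 3):
  1P = (4, 1)
  2P = (3, 3)
Match found at i = 2.

k = 2


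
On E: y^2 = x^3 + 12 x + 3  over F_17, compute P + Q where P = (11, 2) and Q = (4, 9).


P != Q, so use the chord formula.
s = (y2 - y1) / (x2 - x1) = (7) / (10) mod 17 = 16
x3 = s^2 - x1 - x2 mod 17 = 16^2 - 11 - 4 = 3
y3 = s (x1 - x3) - y1 mod 17 = 16 * (11 - 3) - 2 = 7

P + Q = (3, 7)


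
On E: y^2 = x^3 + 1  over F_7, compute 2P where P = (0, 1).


Doubling: s = (3 x1^2 + a) / (2 y1)
s = (3*0^2 + 0) / (2*1) mod 7 = 0
x3 = s^2 - 2 x1 mod 7 = 0^2 - 2*0 = 0
y3 = s (x1 - x3) - y1 mod 7 = 0 * (0 - 0) - 1 = 6

2P = (0, 6)


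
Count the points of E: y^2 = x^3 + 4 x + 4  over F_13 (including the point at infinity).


For each x in F_13, count y with y^2 = x^3 + 4 x + 4 mod 13:
  x = 0: RHS = 4, y in [2, 11]  -> 2 point(s)
  x = 1: RHS = 9, y in [3, 10]  -> 2 point(s)
  x = 3: RHS = 4, y in [2, 11]  -> 2 point(s)
  x = 6: RHS = 10, y in [6, 7]  -> 2 point(s)
  x = 10: RHS = 4, y in [2, 11]  -> 2 point(s)
  x = 11: RHS = 1, y in [1, 12]  -> 2 point(s)
  x = 12: RHS = 12, y in [5, 8]  -> 2 point(s)
Affine points: 14. Add the point at infinity: total = 15.

#E(F_13) = 15


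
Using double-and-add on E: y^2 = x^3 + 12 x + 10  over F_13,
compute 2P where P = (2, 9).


k = 2 = 10_2 (binary, LSB first: 01)
Double-and-add from P = (2, 9):
  bit 0 = 0: acc unchanged = O
  bit 1 = 1: acc = O + (5, 0) = (5, 0)

2P = (5, 0)


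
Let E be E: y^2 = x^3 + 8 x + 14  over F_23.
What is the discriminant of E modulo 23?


4 a^3 + 27 b^2 = 4*8^3 + 27*14^2 = 2048 + 5292 = 7340
Delta = -16 * (7340) = -117440
Delta mod 23 = 21

Delta = 21 (mod 23)


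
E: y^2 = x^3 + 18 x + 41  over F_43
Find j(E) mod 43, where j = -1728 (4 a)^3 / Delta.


Delta = -16(4 a^3 + 27 b^2) mod 43 = 27
-1728 * (4 a)^3 = -1728 * (4*18)^3 mod 43 = 22
j = 22 * 27^(-1) mod 43 = 4

j = 4 (mod 43)


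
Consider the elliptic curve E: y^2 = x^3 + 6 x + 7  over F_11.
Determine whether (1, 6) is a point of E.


Check whether y^2 = x^3 + 6 x + 7 (mod 11) for (x, y) = (1, 6).
LHS: y^2 = 6^2 mod 11 = 3
RHS: x^3 + 6 x + 7 = 1^3 + 6*1 + 7 mod 11 = 3
LHS = RHS

Yes, on the curve


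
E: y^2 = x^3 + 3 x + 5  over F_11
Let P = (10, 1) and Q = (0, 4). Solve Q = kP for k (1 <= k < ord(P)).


Enumerate multiples of P until we hit Q = (0, 4):
  1P = (10, 1)
  2P = (0, 7)
  3P = (4, 2)
  4P = (1, 3)
  5P = (1, 8)
  6P = (4, 9)
  7P = (0, 4)
Match found at i = 7.

k = 7


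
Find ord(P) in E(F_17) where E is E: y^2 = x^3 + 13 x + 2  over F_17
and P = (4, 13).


Compute successive multiples of P until we hit O:
  1P = (4, 13)
  2P = (1, 13)
  3P = (12, 4)
  4P = (2, 6)
  5P = (2, 11)
  6P = (12, 13)
  7P = (1, 4)
  8P = (4, 4)
  ... (continuing to 9P)
  9P = O

ord(P) = 9


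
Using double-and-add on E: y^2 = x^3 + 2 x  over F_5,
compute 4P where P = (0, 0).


k = 4 = 100_2 (binary, LSB first: 001)
Double-and-add from P = (0, 0):
  bit 0 = 0: acc unchanged = O
  bit 1 = 0: acc unchanged = O
  bit 2 = 1: acc = O + O = O

4P = O


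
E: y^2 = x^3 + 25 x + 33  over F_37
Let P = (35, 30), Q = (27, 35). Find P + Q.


P != Q, so use the chord formula.
s = (y2 - y1) / (x2 - x1) = (5) / (29) mod 37 = 4
x3 = s^2 - x1 - x2 mod 37 = 4^2 - 35 - 27 = 28
y3 = s (x1 - x3) - y1 mod 37 = 4 * (35 - 28) - 30 = 35

P + Q = (28, 35)


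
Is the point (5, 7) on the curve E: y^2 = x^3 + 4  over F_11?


Check whether y^2 = x^3 + 0 x + 4 (mod 11) for (x, y) = (5, 7).
LHS: y^2 = 7^2 mod 11 = 5
RHS: x^3 + 0 x + 4 = 5^3 + 0*5 + 4 mod 11 = 8
LHS != RHS

No, not on the curve


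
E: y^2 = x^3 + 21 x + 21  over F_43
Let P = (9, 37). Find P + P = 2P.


Doubling: s = (3 x1^2 + a) / (2 y1)
s = (3*9^2 + 21) / (2*37) mod 43 = 21
x3 = s^2 - 2 x1 mod 43 = 21^2 - 2*9 = 36
y3 = s (x1 - x3) - y1 mod 43 = 21 * (9 - 36) - 37 = 41

2P = (36, 41)


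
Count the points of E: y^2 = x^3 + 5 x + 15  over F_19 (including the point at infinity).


For each x in F_19, count y with y^2 = x^3 + 5 x + 15 mod 19:
  x = 3: RHS = 0, y in [0]  -> 1 point(s)
  x = 4: RHS = 4, y in [2, 17]  -> 2 point(s)
  x = 8: RHS = 16, y in [4, 15]  -> 2 point(s)
  x = 10: RHS = 1, y in [1, 18]  -> 2 point(s)
  x = 12: RHS = 17, y in [6, 13]  -> 2 point(s)
  x = 13: RHS = 16, y in [4, 15]  -> 2 point(s)
  x = 14: RHS = 17, y in [6, 13]  -> 2 point(s)
  x = 15: RHS = 7, y in [8, 11]  -> 2 point(s)
  x = 16: RHS = 11, y in [7, 12]  -> 2 point(s)
  x = 17: RHS = 16, y in [4, 15]  -> 2 point(s)
  x = 18: RHS = 9, y in [3, 16]  -> 2 point(s)
Affine points: 21. Add the point at infinity: total = 22.

#E(F_19) = 22


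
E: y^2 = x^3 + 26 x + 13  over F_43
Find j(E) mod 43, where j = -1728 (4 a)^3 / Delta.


Delta = -16(4 a^3 + 27 b^2) mod 43 = 22
-1728 * (4 a)^3 = -1728 * (4*26)^3 mod 43 = 42
j = 42 * 22^(-1) mod 43 = 41

j = 41 (mod 43)


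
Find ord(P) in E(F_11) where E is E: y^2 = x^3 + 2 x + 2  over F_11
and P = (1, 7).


Compute successive multiples of P until we hit O:
  1P = (1, 7)
  2P = (2, 6)
  3P = (9, 1)
  4P = (5, 7)
  5P = (5, 4)
  6P = (9, 10)
  7P = (2, 5)
  8P = (1, 4)
  ... (continuing to 9P)
  9P = O

ord(P) = 9


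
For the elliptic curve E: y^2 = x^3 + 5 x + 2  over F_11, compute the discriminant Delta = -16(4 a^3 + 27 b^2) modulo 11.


4 a^3 + 27 b^2 = 4*5^3 + 27*2^2 = 500 + 108 = 608
Delta = -16 * (608) = -9728
Delta mod 11 = 7

Delta = 7 (mod 11)


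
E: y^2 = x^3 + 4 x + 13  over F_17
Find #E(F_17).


For each x in F_17, count y with y^2 = x^3 + 4 x + 13 mod 17:
  x = 0: RHS = 13, y in [8, 9]  -> 2 point(s)
  x = 1: RHS = 1, y in [1, 16]  -> 2 point(s)
  x = 3: RHS = 1, y in [1, 16]  -> 2 point(s)
  x = 4: RHS = 8, y in [5, 12]  -> 2 point(s)
  x = 6: RHS = 15, y in [7, 10]  -> 2 point(s)
  x = 8: RHS = 13, y in [8, 9]  -> 2 point(s)
  x = 9: RHS = 13, y in [8, 9]  -> 2 point(s)
  x = 10: RHS = 16, y in [4, 13]  -> 2 point(s)
  x = 12: RHS = 4, y in [2, 15]  -> 2 point(s)
  x = 13: RHS = 1, y in [1, 16]  -> 2 point(s)
  x = 14: RHS = 8, y in [5, 12]  -> 2 point(s)
  x = 16: RHS = 8, y in [5, 12]  -> 2 point(s)
Affine points: 24. Add the point at infinity: total = 25.

#E(F_17) = 25


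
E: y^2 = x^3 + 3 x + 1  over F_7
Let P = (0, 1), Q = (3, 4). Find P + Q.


P != Q, so use the chord formula.
s = (y2 - y1) / (x2 - x1) = (3) / (3) mod 7 = 1
x3 = s^2 - x1 - x2 mod 7 = 1^2 - 0 - 3 = 5
y3 = s (x1 - x3) - y1 mod 7 = 1 * (0 - 5) - 1 = 1

P + Q = (5, 1)


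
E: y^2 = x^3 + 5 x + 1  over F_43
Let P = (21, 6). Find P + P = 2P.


Doubling: s = (3 x1^2 + a) / (2 y1)
s = (3*21^2 + 5) / (2*6) mod 43 = 39
x3 = s^2 - 2 x1 mod 43 = 39^2 - 2*21 = 17
y3 = s (x1 - x3) - y1 mod 43 = 39 * (21 - 17) - 6 = 21

2P = (17, 21)


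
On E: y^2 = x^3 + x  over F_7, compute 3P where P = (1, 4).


k = 3 = 11_2 (binary, LSB first: 11)
Double-and-add from P = (1, 4):
  bit 0 = 1: acc = O + (1, 4) = (1, 4)
  bit 1 = 1: acc = (1, 4) + (0, 0) = (1, 3)

3P = (1, 3)


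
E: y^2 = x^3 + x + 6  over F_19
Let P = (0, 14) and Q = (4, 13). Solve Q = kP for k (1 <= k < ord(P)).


Enumerate multiples of P until we hit Q = (4, 13):
  1P = (0, 14)
  2P = (4, 13)
Match found at i = 2.

k = 2


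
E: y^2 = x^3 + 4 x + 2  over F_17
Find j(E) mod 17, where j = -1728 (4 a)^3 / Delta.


Delta = -16(4 a^3 + 27 b^2) mod 17 = 7
-1728 * (4 a)^3 = -1728 * (4*4)^3 mod 17 = 11
j = 11 * 7^(-1) mod 17 = 4

j = 4 (mod 17)


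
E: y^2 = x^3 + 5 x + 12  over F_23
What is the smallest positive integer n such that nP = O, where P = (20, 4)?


Compute successive multiples of P until we hit O:
  1P = (20, 4)
  2P = (22, 11)
  3P = (22, 12)
  4P = (20, 19)
  5P = O

ord(P) = 5


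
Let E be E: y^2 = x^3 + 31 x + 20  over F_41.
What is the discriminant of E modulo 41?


4 a^3 + 27 b^2 = 4*31^3 + 27*20^2 = 119164 + 10800 = 129964
Delta = -16 * (129964) = -2079424
Delta mod 41 = 14

Delta = 14 (mod 41)


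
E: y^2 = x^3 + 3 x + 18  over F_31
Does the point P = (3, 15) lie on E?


Check whether y^2 = x^3 + 3 x + 18 (mod 31) for (x, y) = (3, 15).
LHS: y^2 = 15^2 mod 31 = 8
RHS: x^3 + 3 x + 18 = 3^3 + 3*3 + 18 mod 31 = 23
LHS != RHS

No, not on the curve


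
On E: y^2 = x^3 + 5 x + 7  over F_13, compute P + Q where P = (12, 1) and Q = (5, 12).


P != Q, so use the chord formula.
s = (y2 - y1) / (x2 - x1) = (11) / (6) mod 13 = 4
x3 = s^2 - x1 - x2 mod 13 = 4^2 - 12 - 5 = 12
y3 = s (x1 - x3) - y1 mod 13 = 4 * (12 - 12) - 1 = 12

P + Q = (12, 12)


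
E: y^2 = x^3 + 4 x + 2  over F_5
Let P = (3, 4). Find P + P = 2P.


Doubling: s = (3 x1^2 + a) / (2 y1)
s = (3*3^2 + 4) / (2*4) mod 5 = 2
x3 = s^2 - 2 x1 mod 5 = 2^2 - 2*3 = 3
y3 = s (x1 - x3) - y1 mod 5 = 2 * (3 - 3) - 4 = 1

2P = (3, 1)


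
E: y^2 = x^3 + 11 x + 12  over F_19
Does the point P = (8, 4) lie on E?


Check whether y^2 = x^3 + 11 x + 12 (mod 19) for (x, y) = (8, 4).
LHS: y^2 = 4^2 mod 19 = 16
RHS: x^3 + 11 x + 12 = 8^3 + 11*8 + 12 mod 19 = 4
LHS != RHS

No, not on the curve


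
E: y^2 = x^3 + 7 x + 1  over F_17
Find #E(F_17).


For each x in F_17, count y with y^2 = x^3 + 7 x + 1 mod 17:
  x = 0: RHS = 1, y in [1, 16]  -> 2 point(s)
  x = 1: RHS = 9, y in [3, 14]  -> 2 point(s)
  x = 3: RHS = 15, y in [7, 10]  -> 2 point(s)
  x = 4: RHS = 8, y in [5, 12]  -> 2 point(s)
  x = 5: RHS = 8, y in [5, 12]  -> 2 point(s)
  x = 6: RHS = 4, y in [2, 15]  -> 2 point(s)
  x = 7: RHS = 2, y in [6, 11]  -> 2 point(s)
  x = 8: RHS = 8, y in [5, 12]  -> 2 point(s)
  x = 10: RHS = 0, y in [0]  -> 1 point(s)
  x = 11: RHS = 15, y in [7, 10]  -> 2 point(s)
  x = 14: RHS = 4, y in [2, 15]  -> 2 point(s)
  x = 15: RHS = 13, y in [8, 9]  -> 2 point(s)
Affine points: 23. Add the point at infinity: total = 24.

#E(F_17) = 24


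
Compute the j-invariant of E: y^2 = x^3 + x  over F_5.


Delta = -16(4 a^3 + 27 b^2) mod 5 = 1
-1728 * (4 a)^3 = -1728 * (4*1)^3 mod 5 = 3
j = 3 * 1^(-1) mod 5 = 3

j = 3 (mod 5)


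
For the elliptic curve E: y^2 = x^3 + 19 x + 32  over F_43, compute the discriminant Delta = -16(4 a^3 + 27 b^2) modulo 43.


4 a^3 + 27 b^2 = 4*19^3 + 27*32^2 = 27436 + 27648 = 55084
Delta = -16 * (55084) = -881344
Delta mod 43 = 27

Delta = 27 (mod 43)


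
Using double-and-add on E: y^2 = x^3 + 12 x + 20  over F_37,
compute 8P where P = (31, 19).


k = 8 = 1000_2 (binary, LSB first: 0001)
Double-and-add from P = (31, 19):
  bit 0 = 0: acc unchanged = O
  bit 1 = 0: acc unchanged = O
  bit 2 = 0: acc unchanged = O
  bit 3 = 1: acc = O + (19, 22) = (19, 22)

8P = (19, 22)


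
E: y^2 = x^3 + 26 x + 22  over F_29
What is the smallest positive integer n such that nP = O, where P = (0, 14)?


Compute successive multiples of P until we hit O:
  1P = (0, 14)
  2P = (9, 17)
  3P = (4, 4)
  4P = (24, 17)
  5P = (10, 21)
  6P = (25, 12)
  7P = (26, 2)
  8P = (19, 26)
  ... (continuing to 34P)
  34P = O

ord(P) = 34


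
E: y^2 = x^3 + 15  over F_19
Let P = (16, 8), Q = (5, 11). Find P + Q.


P != Q, so use the chord formula.
s = (y2 - y1) / (x2 - x1) = (3) / (8) mod 19 = 17
x3 = s^2 - x1 - x2 mod 19 = 17^2 - 16 - 5 = 2
y3 = s (x1 - x3) - y1 mod 19 = 17 * (16 - 2) - 8 = 2

P + Q = (2, 2)


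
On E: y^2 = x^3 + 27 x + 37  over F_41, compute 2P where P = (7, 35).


Doubling: s = (3 x1^2 + a) / (2 y1)
s = (3*7^2 + 27) / (2*35) mod 41 = 6
x3 = s^2 - 2 x1 mod 41 = 6^2 - 2*7 = 22
y3 = s (x1 - x3) - y1 mod 41 = 6 * (7 - 22) - 35 = 39

2P = (22, 39)


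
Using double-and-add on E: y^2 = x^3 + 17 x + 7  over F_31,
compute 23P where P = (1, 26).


k = 23 = 10111_2 (binary, LSB first: 11101)
Double-and-add from P = (1, 26):
  bit 0 = 1: acc = O + (1, 26) = (1, 26)
  bit 1 = 1: acc = (1, 26) + (2, 7) = (17, 30)
  bit 2 = 1: acc = (17, 30) + (15, 17) = (18, 10)
  bit 3 = 0: acc unchanged = (18, 10)
  bit 4 = 1: acc = (18, 10) + (13, 10) = (0, 21)

23P = (0, 21)


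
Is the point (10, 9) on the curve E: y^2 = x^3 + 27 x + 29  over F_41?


Check whether y^2 = x^3 + 27 x + 29 (mod 41) for (x, y) = (10, 9).
LHS: y^2 = 9^2 mod 41 = 40
RHS: x^3 + 27 x + 29 = 10^3 + 27*10 + 29 mod 41 = 28
LHS != RHS

No, not on the curve


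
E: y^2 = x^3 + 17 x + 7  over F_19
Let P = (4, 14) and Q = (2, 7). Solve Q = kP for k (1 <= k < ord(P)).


Enumerate multiples of P until we hit Q = (2, 7):
  1P = (4, 14)
  2P = (1, 14)
  3P = (14, 5)
  4P = (2, 7)
Match found at i = 4.

k = 4


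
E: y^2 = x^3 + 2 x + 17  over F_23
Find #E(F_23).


For each x in F_23, count y with y^2 = x^3 + 2 x + 17 mod 23:
  x = 2: RHS = 6, y in [11, 12]  -> 2 point(s)
  x = 3: RHS = 4, y in [2, 21]  -> 2 point(s)
  x = 7: RHS = 6, y in [11, 12]  -> 2 point(s)
  x = 8: RHS = 16, y in [4, 19]  -> 2 point(s)
  x = 10: RHS = 2, y in [5, 18]  -> 2 point(s)
  x = 11: RHS = 13, y in [6, 17]  -> 2 point(s)
  x = 13: RHS = 9, y in [3, 20]  -> 2 point(s)
  x = 14: RHS = 6, y in [11, 12]  -> 2 point(s)
  x = 15: RHS = 18, y in [8, 15]  -> 2 point(s)
Affine points: 18. Add the point at infinity: total = 19.

#E(F_23) = 19


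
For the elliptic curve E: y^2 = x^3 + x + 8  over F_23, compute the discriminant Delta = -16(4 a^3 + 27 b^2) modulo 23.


4 a^3 + 27 b^2 = 4*1^3 + 27*8^2 = 4 + 1728 = 1732
Delta = -16 * (1732) = -27712
Delta mod 23 = 3

Delta = 3 (mod 23)


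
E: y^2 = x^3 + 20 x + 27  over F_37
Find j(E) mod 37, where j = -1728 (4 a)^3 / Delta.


Delta = -16(4 a^3 + 27 b^2) mod 37 = 22
-1728 * (4 a)^3 = -1728 * (4*20)^3 mod 37 = 8
j = 8 * 22^(-1) mod 37 = 34

j = 34 (mod 37)


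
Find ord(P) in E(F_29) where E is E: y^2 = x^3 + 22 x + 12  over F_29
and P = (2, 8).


Compute successive multiples of P until we hit O:
  1P = (2, 8)
  2P = (20, 19)
  3P = (8, 27)
  4P = (25, 11)
  5P = (24, 3)
  6P = (26, 8)
  7P = (1, 21)
  8P = (21, 7)
  ... (continuing to 27P)
  27P = O

ord(P) = 27


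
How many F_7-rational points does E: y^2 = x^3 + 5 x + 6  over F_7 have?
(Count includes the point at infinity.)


For each x in F_7, count y with y^2 = x^3 + 5 x + 6 mod 7:
  x = 5: RHS = 2, y in [3, 4]  -> 2 point(s)
  x = 6: RHS = 0, y in [0]  -> 1 point(s)
Affine points: 3. Add the point at infinity: total = 4.

#E(F_7) = 4


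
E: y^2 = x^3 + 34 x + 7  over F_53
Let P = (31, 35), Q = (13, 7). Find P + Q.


P != Q, so use the chord formula.
s = (y2 - y1) / (x2 - x1) = (25) / (35) mod 53 = 31
x3 = s^2 - x1 - x2 mod 53 = 31^2 - 31 - 13 = 16
y3 = s (x1 - x3) - y1 mod 53 = 31 * (31 - 16) - 35 = 6

P + Q = (16, 6)


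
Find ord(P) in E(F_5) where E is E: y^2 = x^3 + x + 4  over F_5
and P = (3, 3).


Compute successive multiples of P until we hit O:
  1P = (3, 3)
  2P = (3, 2)
  3P = O

ord(P) = 3


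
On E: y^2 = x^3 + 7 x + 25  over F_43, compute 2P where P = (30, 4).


Doubling: s = (3 x1^2 + a) / (2 y1)
s = (3*30^2 + 7) / (2*4) mod 43 = 32
x3 = s^2 - 2 x1 mod 43 = 32^2 - 2*30 = 18
y3 = s (x1 - x3) - y1 mod 43 = 32 * (30 - 18) - 4 = 36

2P = (18, 36)


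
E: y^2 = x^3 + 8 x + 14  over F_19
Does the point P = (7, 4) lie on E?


Check whether y^2 = x^3 + 8 x + 14 (mod 19) for (x, y) = (7, 4).
LHS: y^2 = 4^2 mod 19 = 16
RHS: x^3 + 8 x + 14 = 7^3 + 8*7 + 14 mod 19 = 14
LHS != RHS

No, not on the curve


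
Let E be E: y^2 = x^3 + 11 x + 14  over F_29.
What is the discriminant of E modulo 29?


4 a^3 + 27 b^2 = 4*11^3 + 27*14^2 = 5324 + 5292 = 10616
Delta = -16 * (10616) = -169856
Delta mod 29 = 26

Delta = 26 (mod 29)


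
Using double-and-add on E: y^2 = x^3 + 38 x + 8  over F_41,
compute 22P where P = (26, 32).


k = 22 = 10110_2 (binary, LSB first: 01101)
Double-and-add from P = (26, 32):
  bit 0 = 0: acc unchanged = O
  bit 1 = 1: acc = O + (7, 24) = (7, 24)
  bit 2 = 1: acc = (7, 24) + (36, 12) = (40, 25)
  bit 3 = 0: acc unchanged = (40, 25)
  bit 4 = 1: acc = (40, 25) + (5, 35) = (17, 27)

22P = (17, 27)


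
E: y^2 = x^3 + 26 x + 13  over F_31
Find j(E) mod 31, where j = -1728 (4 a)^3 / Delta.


Delta = -16(4 a^3 + 27 b^2) mod 31 = 30
-1728 * (4 a)^3 = -1728 * (4*26)^3 mod 31 = 15
j = 15 * 30^(-1) mod 31 = 16

j = 16 (mod 31)


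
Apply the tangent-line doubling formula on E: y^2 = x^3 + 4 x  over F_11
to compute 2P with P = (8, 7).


Doubling: s = (3 x1^2 + a) / (2 y1)
s = (3*8^2 + 4) / (2*7) mod 11 = 3
x3 = s^2 - 2 x1 mod 11 = 3^2 - 2*8 = 4
y3 = s (x1 - x3) - y1 mod 11 = 3 * (8 - 4) - 7 = 5

2P = (4, 5)


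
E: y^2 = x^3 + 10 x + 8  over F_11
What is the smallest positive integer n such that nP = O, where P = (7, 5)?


Compute successive multiples of P until we hit O:
  1P = (7, 5)
  2P = (6, 3)
  3P = (2, 5)
  4P = (2, 6)
  5P = (6, 8)
  6P = (7, 6)
  7P = O

ord(P) = 7


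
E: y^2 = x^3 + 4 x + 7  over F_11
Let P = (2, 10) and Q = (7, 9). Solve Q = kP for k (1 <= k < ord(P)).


Enumerate multiples of P until we hit Q = (7, 9):
  1P = (2, 10)
  2P = (5, 3)
  3P = (7, 9)
Match found at i = 3.

k = 3


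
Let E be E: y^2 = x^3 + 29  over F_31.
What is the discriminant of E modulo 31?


4 a^3 + 27 b^2 = 4*0^3 + 27*29^2 = 0 + 22707 = 22707
Delta = -16 * (22707) = -363312
Delta mod 31 = 8

Delta = 8 (mod 31)


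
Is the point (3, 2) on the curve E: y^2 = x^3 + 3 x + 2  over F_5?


Check whether y^2 = x^3 + 3 x + 2 (mod 5) for (x, y) = (3, 2).
LHS: y^2 = 2^2 mod 5 = 4
RHS: x^3 + 3 x + 2 = 3^3 + 3*3 + 2 mod 5 = 3
LHS != RHS

No, not on the curve


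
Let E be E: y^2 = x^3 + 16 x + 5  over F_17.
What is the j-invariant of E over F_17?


Delta = -16(4 a^3 + 27 b^2) mod 17 = 8
-1728 * (4 a)^3 = -1728 * (4*16)^3 mod 17 = 7
j = 7 * 8^(-1) mod 17 = 3

j = 3 (mod 17)


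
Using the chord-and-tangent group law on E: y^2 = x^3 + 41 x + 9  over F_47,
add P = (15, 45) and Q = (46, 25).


P != Q, so use the chord formula.
s = (y2 - y1) / (x2 - x1) = (27) / (31) mod 47 = 13
x3 = s^2 - x1 - x2 mod 47 = 13^2 - 15 - 46 = 14
y3 = s (x1 - x3) - y1 mod 47 = 13 * (15 - 14) - 45 = 15

P + Q = (14, 15)
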